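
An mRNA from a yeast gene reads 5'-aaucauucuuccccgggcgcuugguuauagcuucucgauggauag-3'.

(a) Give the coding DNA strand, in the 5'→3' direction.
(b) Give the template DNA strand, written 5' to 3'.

(a) The coding strand matches the mRNA with U→T.
(b) The template strand is the reverse complement of the coding strand.

(a) 5'-AATCATTCTTCCCCGGGCGCTTGGTTATAGCTTCTCGATGGATAG-3'
(b) 5'-CTATCCATCGAGAAGCTATAACCAAGCGCCCGGGGAAGAATGATT-3'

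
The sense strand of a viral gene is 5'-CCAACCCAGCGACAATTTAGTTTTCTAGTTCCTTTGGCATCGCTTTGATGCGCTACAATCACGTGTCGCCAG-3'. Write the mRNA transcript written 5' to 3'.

5'-CCAACCCAGCGACAAUUUAGUUUUCUAGUUCCUUUGGCAUCGCUUUGAUGCGCUACAAUCACGUGUCGCCAG-3'

mRNA has the coding-strand sequence with U in place of T.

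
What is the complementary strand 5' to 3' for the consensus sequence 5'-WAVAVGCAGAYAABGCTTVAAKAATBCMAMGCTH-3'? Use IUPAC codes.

Standard pairs A↔T, G↔C; ambiguity codes pair Y↔R, M↔K, W↔W, B↔V, H↔D. Complement (WTBTBCGTCTRTTVCGAABTTMTTAVGKTKCGAD), then reverse for 5'→3'.

5'-DAGCKTKGVATTMTTBAAGCVTTRTCTGCBTBTW-3'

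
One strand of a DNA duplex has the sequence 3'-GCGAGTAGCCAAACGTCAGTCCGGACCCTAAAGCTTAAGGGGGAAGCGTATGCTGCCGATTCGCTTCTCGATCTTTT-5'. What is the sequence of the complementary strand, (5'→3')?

5'-CGCTCATCGGTTTGCAGTCAGGCCTGGGATTTCGAATTCCCCCTTCGCATACGACGGCTAAGCGAAGAGCTAGAAAA-3'

The strand is given 3'→5', so its complement runs 5'→3' in the same left-to-right order: pair each base A↔T, G↔C.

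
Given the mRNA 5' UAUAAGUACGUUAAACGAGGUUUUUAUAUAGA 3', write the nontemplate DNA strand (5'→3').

5'-TATAAGTACGTTAAACGAGGTTTTTATATAGA-3'

The coding DNA strand has the same 5'→3' sequence as the mRNA with U replaced by T.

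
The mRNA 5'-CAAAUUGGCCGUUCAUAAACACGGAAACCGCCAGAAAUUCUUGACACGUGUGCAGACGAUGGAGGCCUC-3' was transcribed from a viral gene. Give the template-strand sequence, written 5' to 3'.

5'-GAGGCCTCCATCGTCTGCACACGTGTCAAGAATTTCTGGCGGTTTCCGTGTTTATGAACGGCCAATTTG-3'

Replace U with T to get the coding DNA strand: CAAATTGGCCGTTCATAAACACGGAAACCGCCAGAAATTCTTGACACGTGTGCAGACGATGGAGGCCTC. The template strand is its reverse complement (complement GTTTAACCGGCAAGTATTTGTGCCTTTGGCGGTCTTTAAGAACTGTGCACACGTCTGCTACCTCCGGAG, then reverse).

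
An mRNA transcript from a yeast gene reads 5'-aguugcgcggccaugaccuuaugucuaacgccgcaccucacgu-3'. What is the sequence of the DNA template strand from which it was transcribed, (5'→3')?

5'-ACGTGAGGTGCGGCGTTAGACATAAGGTCATGGCCGCGCAACT-3'

Replace U with T to get the coding DNA strand: AGTTGCGCGGCCATGACCTTATGTCTAACGCCGCACCTCACGT. The template strand is its reverse complement (complement TCAACGCGCCGGTACTGGAATACAGATTGCGGCGTGGAGTGCA, then reverse).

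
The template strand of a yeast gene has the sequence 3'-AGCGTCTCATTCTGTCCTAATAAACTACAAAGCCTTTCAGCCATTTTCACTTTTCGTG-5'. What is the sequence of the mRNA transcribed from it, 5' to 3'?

5'-UCGCAGAGUAAGACAGGAUUAUUUGAUGUUUCGGAAAGUCGGUAAAAGUGAAAAGCAC-3'

Reading the template 3'→5' as shown, RNA polymerase pairs each base (A→U, T→A, G↔C) to build mRNA 5'→3' directly.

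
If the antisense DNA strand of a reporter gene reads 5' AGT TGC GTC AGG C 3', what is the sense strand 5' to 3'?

5'-GCCTGACGCAACT-3'

The coding strand is complementary and antiparallel to the template: take the complement (A↔T, G↔C) and reverse.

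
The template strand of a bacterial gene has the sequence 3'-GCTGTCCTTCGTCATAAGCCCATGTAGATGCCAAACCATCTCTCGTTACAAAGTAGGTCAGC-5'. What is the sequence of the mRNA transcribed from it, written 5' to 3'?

5'-CGACAGGAAGCAGUAUUCGGGUACAUCUACGGUUUGGUAGAGAGCAAUGUUUCAUCCAGUCG-3'

Reading the template 3'→5' as shown, RNA polymerase pairs each base (A→U, T→A, G↔C) to build mRNA 5'→3' directly.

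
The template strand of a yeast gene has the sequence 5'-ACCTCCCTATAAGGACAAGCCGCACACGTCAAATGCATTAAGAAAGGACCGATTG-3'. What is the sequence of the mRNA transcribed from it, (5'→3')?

5'-CAAUCGGUCCUUUCUUAAUGCAUUUGACGUGUGCGGCUUGUCCUUAUAGGGAGGU-3'

The mRNA has the sequence of the coding strand (reverse complement of the template) with T→U. Reverse complement of ACCTCCCTATAAGGACAAGCCGCACACGTCAAATGCATTAAGAAAGGACCGATTG is CAATCGGTCCTTTCTTAATGCATTTGACGTGTGCGGCTTGTCCTTATAGGGAGGT; then T→U.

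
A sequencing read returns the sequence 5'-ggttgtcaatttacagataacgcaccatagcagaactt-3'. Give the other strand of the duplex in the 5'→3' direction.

The complement of GGTTGTCAATTTACAGATAACGCACCATAGCAGAACTT is CCAACAGTTAAATGTCTATTGCGTGGTATCGTCTTGAA (A↔T, G↔C). DNA strands are antiparallel, so the complementary strand runs 3'→5'; reversing gives the 5'→3' form.

5'-AAGTTCTGCTATGGTGCGTTATCTGTAAATTGACAACC-3'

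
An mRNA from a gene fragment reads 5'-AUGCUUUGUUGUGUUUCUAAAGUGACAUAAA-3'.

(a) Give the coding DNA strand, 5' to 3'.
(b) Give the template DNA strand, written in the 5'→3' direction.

(a) 5'-ATGCTTTGTTGTGTTTCTAAAGTGACATAAA-3'
(b) 5'-TTTATGTCACTTTAGAAACACAACAAAGCAT-3'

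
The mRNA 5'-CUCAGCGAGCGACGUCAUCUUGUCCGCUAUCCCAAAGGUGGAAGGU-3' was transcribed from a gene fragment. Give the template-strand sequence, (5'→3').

Replace U with T to get the coding DNA strand: CTCAGCGAGCGACGTCATCTTGTCCGCTATCCCAAAGGTGGAAGGT. The template strand is its reverse complement (complement GAGTCGCTCGCTGCAGTAGAACAGGCGATAGGGTTTCCACCTTCCA, then reverse).

5'-ACCTTCCACCTTTGGGATAGCGGACAAGATGACGTCGCTCGCTGAG-3'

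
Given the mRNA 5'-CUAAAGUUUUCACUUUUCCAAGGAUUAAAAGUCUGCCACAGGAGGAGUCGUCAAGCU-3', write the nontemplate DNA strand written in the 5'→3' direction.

The coding DNA strand has the same 5'→3' sequence as the mRNA with U replaced by T.

5'-CTAAAGTTTTCACTTTTCCAAGGATTAAAAGTCTGCCACAGGAGGAGTCGTCAAGCT-3'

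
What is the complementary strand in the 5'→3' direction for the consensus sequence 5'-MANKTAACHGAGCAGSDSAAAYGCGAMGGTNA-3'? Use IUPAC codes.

5'-TNACCKTCGCRTTTSHSCTGCTCDGTTAMNTK-3'

Standard pairs A↔T, G↔C; ambiguity codes pair Y↔R, M↔K, S↔S, D↔H, N↔N. Complement (KTNMATTGDCTCGTCSHSTTTRCGCTKCCANT), then reverse for 5'→3'.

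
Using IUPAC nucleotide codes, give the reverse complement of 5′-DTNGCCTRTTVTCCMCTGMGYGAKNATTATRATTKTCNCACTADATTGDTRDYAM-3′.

5'-KTRHYAHCAATHTAGTGNGAMAATYATAATNMTCRCKCAGKGGABAAYAGGCNAH-3'

Standard pairs A↔T, G↔C; ambiguity codes pair R↔Y, M↔K, D↔H, V↔B, N↔N. Complement (HANCGGAYAABAGGKGACKCRCTMNTAATAYTAAMAGNGTGATHTAACHAYHRTK), then reverse for 5'→3'.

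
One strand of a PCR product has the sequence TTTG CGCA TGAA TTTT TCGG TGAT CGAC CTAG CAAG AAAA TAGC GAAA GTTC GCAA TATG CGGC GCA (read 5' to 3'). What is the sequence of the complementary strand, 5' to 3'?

5′-TGCGCCGCATATTGCGAACTTTCGCTATTTTCTTGCTAGGTCGATCACCGAAAAATTCATGCGCAAA-3′

The complement of TTTGCGCATGAATTTTTCGGTGATCGACCTAGCAAGAAAATAGCGAAAGTTCGCAATATGCGGCGCA is AAACGCGTACTTAAAAAGCCACTAGCTGGATCGTTCTTTTATCGCTTTCAAGCGTTATACGCCGCGT (A↔T, G↔C). DNA strands are antiparallel, so the complementary strand runs 3'→5'; reversing gives the 5'→3' form.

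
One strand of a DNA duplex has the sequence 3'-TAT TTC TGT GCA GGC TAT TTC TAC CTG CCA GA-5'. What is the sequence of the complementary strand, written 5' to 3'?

The strand is given 3'→5', so its complement runs 5'→3' in the same left-to-right order: pair each base A↔T, G↔C.

5'-ATAAAGACACGTCCGATAAAGATGGACGGTCT-3'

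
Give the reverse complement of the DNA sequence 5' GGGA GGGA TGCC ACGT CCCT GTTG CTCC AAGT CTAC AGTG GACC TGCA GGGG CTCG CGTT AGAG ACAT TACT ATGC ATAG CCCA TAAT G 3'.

5'-CATTATGGGCTATGCATAGTAATGTCTCTAACGCGAGCCCCTGCAGGTCCACTGTAGACTTGGAGCAACAGGGACGTGGCATCCCTCCC-3'

Complement each base (A↔T, G↔C): CCCTCCCTACGGTGCAGGGACAACGAGGTTCAGATGTCACCTGGACGTCCCCGAGCGCAATCTCTGTAATGATACGTATCGGGTATTAC. Then reverse.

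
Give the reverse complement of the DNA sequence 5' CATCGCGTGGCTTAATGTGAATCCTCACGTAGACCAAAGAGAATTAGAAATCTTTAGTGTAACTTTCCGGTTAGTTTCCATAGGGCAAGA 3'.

Reading the sequence 3'→5' and pairing each base (A↔T, G↔C) gives the reverse complement directly.

5'-TCTTGCCCTATGGAAACTAACCGGAAAGTTACACTAAAGATTTCTAATTCTCTTTGGTCTACGTGAGGATTCACATTAAGCCACGCGATG-3'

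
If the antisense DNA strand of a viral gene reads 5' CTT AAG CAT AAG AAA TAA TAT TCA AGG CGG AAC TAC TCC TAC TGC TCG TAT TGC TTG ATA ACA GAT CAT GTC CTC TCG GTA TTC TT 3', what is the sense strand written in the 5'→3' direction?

The coding strand is complementary and antiparallel to the template: take the complement (A↔T, G↔C) and reverse.

5'-AAGAATACCGAGAGGACATGATCTGTTATCAAGCAATACGAGCAGTAGGAGTAGTTCCGCCTTGAATATTATTTCTTATGCTTAAG-3'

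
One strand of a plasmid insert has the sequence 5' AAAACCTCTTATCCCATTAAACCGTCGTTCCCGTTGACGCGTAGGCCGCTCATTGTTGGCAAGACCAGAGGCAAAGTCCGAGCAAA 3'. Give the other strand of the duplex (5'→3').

Pairing A↔T and G↔C gives TTTTGGAGAATAGGGTAATTTGGCAGCAAGGGCAACTGCGCATCCGGCGAGTAACAACCGTTCTGGTCTCCGTTTCAGGCTCGTTT, running 3'→5'. Reverse for the 5'→3' convention.

5'-TTTGCTCGGACTTTGCCTCTGGTCTTGCCAACAATGAGCGGCCTACGCGTCAACGGGAACGACGGTTTAATGGGATAAGAGGTTTT-3'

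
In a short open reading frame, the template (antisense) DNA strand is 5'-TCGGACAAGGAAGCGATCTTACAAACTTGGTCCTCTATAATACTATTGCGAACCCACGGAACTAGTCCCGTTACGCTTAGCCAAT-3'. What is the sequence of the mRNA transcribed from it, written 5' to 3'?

The mRNA has the sequence of the coding strand (reverse complement of the template) with T→U. Reverse complement of TCGGACAAGGAAGCGATCTTACAAACTTGGTCCTCTATAATACTATTGCGAACCCACGGAACTAGTCCCGTTACGCTTAGCCAAT is ATTGGCTAAGCGTAACGGGACTAGTTCCGTGGGTTCGCAATAGTATTATAGAGGACCAAGTTTGTAAGATCGCTTCCTTGTCCGA; then T→U.

5'-AUUGGCUAAGCGUAACGGGACUAGUUCCGUGGGUUCGCAAUAGUAUUAUAGAGGACCAAGUUUGUAAGAUCGCUUCCUUGUCCGA-3'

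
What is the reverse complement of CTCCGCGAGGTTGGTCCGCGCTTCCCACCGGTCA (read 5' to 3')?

Complement each base (A↔T, G↔C): GAGGCGCTCCAACCAGGCGCGAAGGGTGGCCAGT. Then reverse.

5'-TGACCGGTGGGAAGCGCGGACCAACCTCGCGGAG-3'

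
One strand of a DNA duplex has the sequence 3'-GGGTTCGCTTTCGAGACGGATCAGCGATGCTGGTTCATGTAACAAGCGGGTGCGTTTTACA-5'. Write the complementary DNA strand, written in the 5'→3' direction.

The strand is given 3'→5', so its complement runs 5'→3' in the same left-to-right order: pair each base A↔T, G↔C.

5'-CCCAAGCGAAAGCTCTGCCTAGTCGCTACGACCAAGTACATTGTTCGCCCACGCAAAATGT-3'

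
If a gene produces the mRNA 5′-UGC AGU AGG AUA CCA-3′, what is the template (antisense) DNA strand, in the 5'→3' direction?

5'-TGGTATCCTACTGCA-3'

Replace U with T to get the coding DNA strand: TGCAGTAGGATACCA. The template strand is its reverse complement (complement ACGTCATCCTATGGT, then reverse).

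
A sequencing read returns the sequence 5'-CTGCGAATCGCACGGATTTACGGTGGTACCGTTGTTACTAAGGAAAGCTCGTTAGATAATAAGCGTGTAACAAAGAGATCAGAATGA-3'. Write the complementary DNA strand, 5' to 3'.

Pairing A↔T and G↔C gives GACGCTTAGCGTGCCTAAATGCCACCATGGCAACAATGATTCCTTTCGAGCAATCTATTATTCGCACATTGTTTCTCTAGTCTTACT, running 3'→5'. Reverse for the 5'→3' convention.

5′-TCATTCTGATCTCTTTGTTACACGCTTATTATCTAACGAGCTTTCCTTAGTAACAACGGTACCACCGTAAATCCGTGCGATTCGCAG-3′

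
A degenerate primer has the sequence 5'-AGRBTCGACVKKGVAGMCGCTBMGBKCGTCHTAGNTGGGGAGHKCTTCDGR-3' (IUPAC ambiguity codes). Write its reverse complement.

5'-YCHGAAGMDCTCCCCANCTADGACGMVCKVAGCGKCTBCMMBGTCGAVYCT-3'

Standard pairs A↔T, G↔C; ambiguity codes pair R↔Y, M↔K, B↔V, D↔H, N↔N. Complement (TCYVAGCTGBMMCBTCKGCGAVKCVMGCAGDATCNACCCCTCDMGAAGHCY), then reverse for 5'→3'.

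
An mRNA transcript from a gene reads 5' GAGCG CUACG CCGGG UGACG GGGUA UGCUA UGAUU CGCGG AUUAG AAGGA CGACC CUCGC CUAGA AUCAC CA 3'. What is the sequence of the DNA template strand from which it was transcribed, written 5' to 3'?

5'-TGGTGATTCTAGGCGAGGGTCGTCCTTCTAATCCGCGAATCATAGCATACCCCGTCACCCGGCGTAGCGCTC-3'

Replace U with T to get the coding DNA strand: GAGCGCTACGCCGGGTGACGGGGTATGCTATGATTCGCGGATTAGAAGGACGACCCTCGCCTAGAATCACCA. The template strand is its reverse complement (complement CTCGCGATGCGGCCCACTGCCCCATACGATACTAAGCGCCTAATCTTCCTGCTGGGAGCGGATCTTAGTGGT, then reverse).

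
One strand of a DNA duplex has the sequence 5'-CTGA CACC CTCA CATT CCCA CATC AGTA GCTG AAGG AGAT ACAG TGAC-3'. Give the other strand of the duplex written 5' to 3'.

The complement of CTGACACCCTCACATTCCCACATCAGTAGCTGAAGGAGATACAGTGAC is GACTGTGGGAGTGTAAGGGTGTAGTCATCGACTTCCTCTATGTCACTG (A↔T, G↔C). DNA strands are antiparallel, so the complementary strand runs 3'→5'; reversing gives the 5'→3' form.

5'-GTCACTGTATCTCCTTCAGCTACTGATGTGGGAATGTGAGGGTGTCAG-3'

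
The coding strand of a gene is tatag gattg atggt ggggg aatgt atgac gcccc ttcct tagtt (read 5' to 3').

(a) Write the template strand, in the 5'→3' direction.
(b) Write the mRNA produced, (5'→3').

(a) The template strand is the reverse complement of the coding strand: complement ATATCCTAACTACCACCCCCTTACATACTGCGGGGAAGGAATCAA, then reverse.
(b) mRNA matches the coding strand with T→U.

(a) 5'-AACTAAGGAAGGGGCGTCATACATTCCCCCACCATCAATCCTATA-3'
(b) 5'-UAUAGGAUUGAUGGUGGGGGAAUGUAUGACGCCCCUUCCUUAGUU-3'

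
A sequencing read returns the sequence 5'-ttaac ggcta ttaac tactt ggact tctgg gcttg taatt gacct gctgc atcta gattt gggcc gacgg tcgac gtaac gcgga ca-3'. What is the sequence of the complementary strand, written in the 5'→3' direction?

Pairing A↔T and G↔C gives AATTGCCGATAATTGATGAACCTGAAGACCCGAACATTAACTGGACGACGTAGATCTAAACCCGGCTGCCAGCTGCATTGCGCCTGT, running 3'→5'. Reverse for the 5'→3' convention.

5'-TGTCCGCGTTACGTCGACCGTCGGCCCAAATCTAGATGCAGCAGGTCAATTACAAGCCCAGAAGTCCAAGTAGTTAATAGCCGTTAA-3'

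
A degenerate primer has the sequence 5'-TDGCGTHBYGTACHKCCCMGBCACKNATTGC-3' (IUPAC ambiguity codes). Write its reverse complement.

5'-GCAATNMGTGVCKGGGMDGTACRVDACGCHA-3'

Standard pairs A↔T, G↔C; ambiguity codes pair Y↔R, M↔K, B↔V, D↔H, N↔N. Complement (AHCGCADVRCATGDMGGGKCVGTGMNTAACG), then reverse for 5'→3'.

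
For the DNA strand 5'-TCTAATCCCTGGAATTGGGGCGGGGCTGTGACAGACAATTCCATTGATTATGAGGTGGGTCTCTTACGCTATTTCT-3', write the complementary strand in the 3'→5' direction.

3'-AGATTAGGGACCTTAACCCCGCCCCGACACTGTCTGTTAAGGTAACTAATACTCCACCCAGAGAATGCGATAAAGA-5'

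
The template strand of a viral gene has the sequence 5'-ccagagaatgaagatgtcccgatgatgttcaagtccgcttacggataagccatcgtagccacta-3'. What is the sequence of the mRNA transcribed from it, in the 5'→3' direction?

The mRNA has the sequence of the coding strand (reverse complement of the template) with T→U. Reverse complement of CCAGAGAATGAAGATGTCCCGATGATGTTCAAGTCCGCTTACGGATAAGCCATCGTAGCCACTA is TAGTGGCTACGATGGCTTATCCGTAAGCGGACTTGAACATCATCGGGACATCTTCATTCTCTGG; then T→U.

5′-UAGUGGCUACGAUGGCUUAUCCGUAAGCGGACUUGAACAUCAUCGGGACAUCUUCAUUCUCUGG-3′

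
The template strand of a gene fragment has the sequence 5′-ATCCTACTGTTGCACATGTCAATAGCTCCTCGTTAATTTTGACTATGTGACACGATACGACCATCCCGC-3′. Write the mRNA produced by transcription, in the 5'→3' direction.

5′-GCGGGAUGGUCGUAUCGUGUCACAUAGUCAAAAUUAACGAGGAGCUAUUGACAUGUGCAACAGUAGGAU-3′

The mRNA has the sequence of the coding strand (reverse complement of the template) with T→U. Reverse complement of ATCCTACTGTTGCACATGTCAATAGCTCCTCGTTAATTTTGACTATGTGACACGATACGACCATCCCGC is GCGGGATGGTCGTATCGTGTCACATAGTCAAAATTAACGAGGAGCTATTGACATGTGCAACAGTAGGAT; then T→U.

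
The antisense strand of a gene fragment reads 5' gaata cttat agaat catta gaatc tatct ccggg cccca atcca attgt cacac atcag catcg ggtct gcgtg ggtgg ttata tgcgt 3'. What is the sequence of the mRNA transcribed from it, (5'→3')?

RNA polymerase reads the template 3'→5' and synthesizes mRNA 5'→3' by base-pairing (A→U, T→A, G↔C). The complement of the template is CTTATGAATATCTTAGTAATCTTAGATAGAGGCCCGGGGTTAGGTTAACAGTGTGTAGTCGTAGCCCAGACGCACCCACCAATATACGCA; antiparallel, so 5'→3' the coding strand is ACGCATATAACCACCCACGCAGACCCGATGCTGATGTGTGACAATTGGATTGGGGCCCGGAGATAGATTCTAATGATTCTATAAGTATTC. Replace T with U for the mRNA.

5'-ACGCAUAUAACCACCCACGCAGACCCGAUGCUGAUGUGUGACAAUUGGAUUGGGGCCCGGAGAUAGAUUCUAAUGAUUCUAUAAGUAUUC-3'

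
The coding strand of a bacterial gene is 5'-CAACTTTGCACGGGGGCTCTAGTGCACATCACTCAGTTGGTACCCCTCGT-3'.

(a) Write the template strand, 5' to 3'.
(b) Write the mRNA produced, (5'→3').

(a) The template strand is the reverse complement of the coding strand: complement GTTGAAACGTGCCCCCGAGATCACGTGTAGTGAGTCAACCATGGGGAGCA, then reverse.
(b) mRNA matches the coding strand with T→U.

(a) 5'-ACGAGGGGTACCAACTGAGTGATGTGCACTAGAGCCCCCGTGCAAAGTTG-3'
(b) 5'-CAACUUUGCACGGGGGCUCUAGUGCACAUCACUCAGUUGGUACCCCUCGU-3'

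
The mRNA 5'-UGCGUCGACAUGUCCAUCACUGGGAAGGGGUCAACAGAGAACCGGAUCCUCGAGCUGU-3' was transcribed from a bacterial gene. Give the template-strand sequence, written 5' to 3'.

Replace U with T to get the coding DNA strand: TGCGTCGACATGTCCATCACTGGGAAGGGGTCAACAGAGAACCGGATCCTCGAGCTGT. The template strand is its reverse complement (complement ACGCAGCTGTACAGGTAGTGACCCTTCCCCAGTTGTCTCTTGGCCTAGGAGCTCGACA, then reverse).

5′-ACAGCTCGAGGATCCGGTTCTCTGTTGACCCCTTCCCAGTGATGGACATGTCGACGCA-3′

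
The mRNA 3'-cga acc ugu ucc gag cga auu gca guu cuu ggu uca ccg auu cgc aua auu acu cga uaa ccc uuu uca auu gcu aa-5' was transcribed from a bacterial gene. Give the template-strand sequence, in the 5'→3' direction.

5'-GCTTGGACAAGGCTCGCTTAACGTCAAGAACCAAGTGGCTAAGCGTATTAATGAGCTATTGGGAAAAGTTAACGATT-3'

Written 5'→3' the mRNA is AAUCGUUAACUUUUCCCAAUAGCUCAUUAAUACGCUUAGCCACUUGGUUCUUGACGUUAAGCGAGCCUUGUCCAAGC, so the coding DNA strand is AATCGTTAACTTTTCCCAATAGCTCATTAATACGCTTAGCCACTTGGTTCTTGACGTTAAGCGAGCCTTGTCCAAGC. The template is its reverse complement.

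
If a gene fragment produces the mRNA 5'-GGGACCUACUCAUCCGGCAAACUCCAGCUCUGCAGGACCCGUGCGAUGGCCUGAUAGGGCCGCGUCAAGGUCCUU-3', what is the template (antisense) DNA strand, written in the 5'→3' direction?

Replace U with T to get the coding DNA strand: GGGACCTACTCATCCGGCAAACTCCAGCTCTGCAGGACCCGTGCGATGGCCTGATAGGGCCGCGTCAAGGTCCTT. The template strand is its reverse complement (complement CCCTGGATGAGTAGGCCGTTTGAGGTCGAGACGTCCTGGGCACGCTACCGGACTATCCCGGCGCAGTTCCAGGAA, then reverse).

5′-AAGGACCTTGACGCGGCCCTATCAGGCCATCGCACGGGTCCTGCAGAGCTGGAGTTTGCCGGATGAGTAGGTCCC-3′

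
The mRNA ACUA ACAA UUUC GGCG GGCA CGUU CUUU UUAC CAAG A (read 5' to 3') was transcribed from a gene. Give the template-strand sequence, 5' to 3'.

Replace U with T to get the coding DNA strand: ACTAACAATTTCGGCGGGCACGTTCTTTTTACCAAGA. The template strand is its reverse complement (complement TGATTGTTAAAGCCGCCCGTGCAAGAAAAATGGTTCT, then reverse).

5'-TCTTGGTAAAAAGAACGTGCCCGCCGAAATTGTTAGT-3'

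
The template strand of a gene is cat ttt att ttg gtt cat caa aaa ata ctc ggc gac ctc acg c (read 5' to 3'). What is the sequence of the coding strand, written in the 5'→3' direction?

5'-GCGTGAGGTCGCCGAGTATTTTTTGATGAACCAAAATAAAATG-3'

The coding strand is complementary and antiparallel to the template: take the complement (A↔T, G↔C) and reverse.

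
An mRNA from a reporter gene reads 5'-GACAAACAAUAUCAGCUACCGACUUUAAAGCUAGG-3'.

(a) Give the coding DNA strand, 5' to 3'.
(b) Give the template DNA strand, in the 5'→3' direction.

(a) 5'-GACAAACAATATCAGCTACCGACTTTAAAGCTAGG-3'
(b) 5′-CCTAGCTTTAAAGTCGGTAGCTGATATTGTTTGTC-3′

(a) The coding strand matches the mRNA with U→T.
(b) The template strand is the reverse complement of the coding strand.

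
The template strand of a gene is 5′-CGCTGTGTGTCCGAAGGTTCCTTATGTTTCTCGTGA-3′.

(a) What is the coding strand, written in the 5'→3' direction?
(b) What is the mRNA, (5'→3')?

(a) The coding strand is the reverse complement of the template: complement GCGACACACAGGCTTCCAAGGAATACAAAGAGCACT, then reverse.
(b) mRNA has the coding-strand sequence with T→U.

(a) 5'-TCACGAGAAACATAAGGAACCTTCGGACACACAGCG-3'
(b) 5'-UCACGAGAAACAUAAGGAACCUUCGGACACACAGCG-3'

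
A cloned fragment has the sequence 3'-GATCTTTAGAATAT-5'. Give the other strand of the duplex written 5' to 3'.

The strand is given 3'→5', so its complement runs 5'→3' in the same left-to-right order: pair each base A↔T, G↔C.

5'-CTAGAAATCTTATA-3'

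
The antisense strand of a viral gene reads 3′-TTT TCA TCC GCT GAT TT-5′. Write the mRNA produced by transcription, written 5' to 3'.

Reading the template 3'→5' as shown, RNA polymerase pairs each base (A→U, T→A, G↔C) to build mRNA 5'→3' directly.

5'-AAAAGUAGGCGACUAAA-3'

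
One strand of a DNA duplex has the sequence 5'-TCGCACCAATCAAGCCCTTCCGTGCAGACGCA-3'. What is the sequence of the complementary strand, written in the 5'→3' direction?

5'-TGCGTCTGCACGGAAGGGCTTGATTGGTGCGA-3'

Pairing A↔T and G↔C gives AGCGTGGTTAGTTCGGGAAGGCACGTCTGCGT, running 3'→5'. Reverse for the 5'→3' convention.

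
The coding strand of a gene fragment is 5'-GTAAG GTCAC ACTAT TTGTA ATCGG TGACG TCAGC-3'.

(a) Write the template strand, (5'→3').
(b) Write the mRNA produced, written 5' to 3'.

(a) 5′-GCTGACGTCACCGATTACAAATAGTGTGACCTTAC-3′
(b) 5′-GUAAGGUCACACUAUUUGUAAUCGGUGACGUCAGC-3′

(a) The template strand is the reverse complement of the coding strand: complement CATTCCAGTGTGATAAACATTAGCCACTGCAGTCG, then reverse.
(b) mRNA matches the coding strand with T→U.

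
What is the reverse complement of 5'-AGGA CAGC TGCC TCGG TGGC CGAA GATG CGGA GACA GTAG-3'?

Reading the sequence 3'→5' and pairing each base (A↔T, G↔C) gives the reverse complement directly.

5'-CTACTGTCTCCGCATCTTCGGCCACCGAGGCAGCTGTCCT-3'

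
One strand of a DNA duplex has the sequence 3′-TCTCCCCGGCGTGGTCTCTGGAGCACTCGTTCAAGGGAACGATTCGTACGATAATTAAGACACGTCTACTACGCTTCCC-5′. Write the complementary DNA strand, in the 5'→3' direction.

5'-AGAGGGGCCGCACCAGAGACCTCGTGAGCAAGTTCCCTTGCTAAGCATGCTATTAATTCTGTGCAGATGATGCGAAGGG-3'

The strand is given 3'→5', so its complement runs 5'→3' in the same left-to-right order: pair each base A↔T, G↔C.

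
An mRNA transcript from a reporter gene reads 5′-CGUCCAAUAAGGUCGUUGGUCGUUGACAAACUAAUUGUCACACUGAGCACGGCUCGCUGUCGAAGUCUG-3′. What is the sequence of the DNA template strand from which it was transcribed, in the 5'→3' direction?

5'-CAGACTTCGACAGCGAGCCGTGCTCAGTGTGACAATTAGTTTGTCAACGACCAACGACCTTATTGGACG-3'

Replace U with T to get the coding DNA strand: CGTCCAATAAGGTCGTTGGTCGTTGACAAACTAATTGTCACACTGAGCACGGCTCGCTGTCGAAGTCTG. The template strand is its reverse complement (complement GCAGGTTATTCCAGCAACCAGCAACTGTTTGATTAACAGTGTGACTCGTGCCGAGCGACAGCTTCAGAC, then reverse).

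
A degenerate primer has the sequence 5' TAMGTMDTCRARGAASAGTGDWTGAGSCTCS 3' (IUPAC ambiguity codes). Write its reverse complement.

5'-SGAGSCTCAWHCACTSTTCYTYGAHKACKTA-3'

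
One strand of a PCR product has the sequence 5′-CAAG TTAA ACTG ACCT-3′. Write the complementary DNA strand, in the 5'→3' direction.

Pairing A↔T and G↔C gives GTTCAATTTGACTGGA, running 3'→5'. Reverse for the 5'→3' convention.

5'-AGGTCAGTTTAACTTG-3'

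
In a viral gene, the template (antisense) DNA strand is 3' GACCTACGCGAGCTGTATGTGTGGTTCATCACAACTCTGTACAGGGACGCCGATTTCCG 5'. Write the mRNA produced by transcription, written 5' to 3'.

5′-CUGGAUGCGCUCGACAUACACACCAAGUAGUGUUGAGACAUGUCCCUGCGGCUAAAGGC-3′

Reading the template 3'→5' as shown, RNA polymerase pairs each base (A→U, T→A, G↔C) to build mRNA 5'→3' directly.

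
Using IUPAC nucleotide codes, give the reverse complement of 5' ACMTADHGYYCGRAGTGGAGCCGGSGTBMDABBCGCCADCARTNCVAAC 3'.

5'-GTTBGNAYTGHTGGCGVVTHKVACSCCGGCTCCACTYCGRRCDHTAKGT-3'

Standard pairs A↔T, G↔C; ambiguity codes pair R↔Y, M↔K, S↔S, B↔V, D↔H, N↔N. Complement (TGKATHDCRRGCYTCACCTCGGCCSCAVKHTVVGCGGTHGTYANGBTTG), then reverse for 5'→3'.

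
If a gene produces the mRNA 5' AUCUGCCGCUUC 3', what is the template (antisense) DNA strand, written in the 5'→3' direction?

5'-GAAGCGGCAGAT-3'

Replace U with T to get the coding DNA strand: ATCTGCCGCTTC. The template strand is its reverse complement (complement TAGACGGCGAAG, then reverse).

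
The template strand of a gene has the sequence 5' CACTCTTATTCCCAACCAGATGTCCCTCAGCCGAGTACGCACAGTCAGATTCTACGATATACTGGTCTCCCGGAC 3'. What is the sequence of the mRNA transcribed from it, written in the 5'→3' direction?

RNA polymerase reads the template 3'→5' and synthesizes mRNA 5'→3' by base-pairing (A→U, T→A, G↔C). The complement of the template is GTGAGAATAAGGGTTGGTCTACAGGGAGTCGGCTCATGCGTGTCAGTCTAAGATGCTATATGACCAGAGGGCCTG; antiparallel, so 5'→3' the coding strand is GTCCGGGAGACCAGTATATCGTAGAATCTGACTGTGCGTACTCGGCTGAGGGACATCTGGTTGGGAATAAGAGTG. Replace T with U for the mRNA.

5'-GUCCGGGAGACCAGUAUAUCGUAGAAUCUGACUGUGCGUACUCGGCUGAGGGACAUCUGGUUGGGAAUAAGAGUG-3'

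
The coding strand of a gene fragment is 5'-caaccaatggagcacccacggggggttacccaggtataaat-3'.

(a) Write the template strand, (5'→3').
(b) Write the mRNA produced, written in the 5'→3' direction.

(a) 5'-ATTTATACCTGGGTAACCCCCCGTGGGTGCTCCATTGGTTG-3'
(b) 5'-CAACCAAUGGAGCACCCACGGGGGGUUACCCAGGUAUAAAU-3'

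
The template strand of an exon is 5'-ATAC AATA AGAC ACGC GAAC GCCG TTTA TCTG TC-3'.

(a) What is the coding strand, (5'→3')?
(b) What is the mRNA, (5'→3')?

(a) 5'-GACAGATAAACGGCGTTCGCGTGTCTTATTGTAT-3'
(b) 5'-GACAGAUAAACGGCGUUCGCGUGUCUUAUUGUAU-3'

(a) The coding strand is the reverse complement of the template: complement TATGTTATTCTGTGCGCTTGCGGCAAATAGACAG, then reverse.
(b) mRNA has the coding-strand sequence with T→U.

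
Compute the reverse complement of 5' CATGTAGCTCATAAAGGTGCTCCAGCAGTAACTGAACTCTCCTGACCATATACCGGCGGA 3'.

Reading the sequence 3'→5' and pairing each base (A↔T, G↔C) gives the reverse complement directly.

5'-TCCGCCGGTATATGGTCAGGAGAGTTCAGTTACTGCTGGAGCACCTTTATGAGCTACATG-3'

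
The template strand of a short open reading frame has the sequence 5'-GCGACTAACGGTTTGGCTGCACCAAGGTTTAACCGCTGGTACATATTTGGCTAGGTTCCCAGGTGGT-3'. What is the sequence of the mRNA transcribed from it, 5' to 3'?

The mRNA has the sequence of the coding strand (reverse complement of the template) with T→U. Reverse complement of GCGACTAACGGTTTGGCTGCACCAAGGTTTAACCGCTGGTACATATTTGGCTAGGTTCCCAGGTGGT is ACCACCTGGGAACCTAGCCAAATATGTACCAGCGGTTAAACCTTGGTGCAGCCAAACCGTTAGTCGC; then T→U.

5′-ACCACCUGGGAACCUAGCCAAAUAUGUACCAGCGGUUAAACCUUGGUGCAGCCAAACCGUUAGUCGC-3′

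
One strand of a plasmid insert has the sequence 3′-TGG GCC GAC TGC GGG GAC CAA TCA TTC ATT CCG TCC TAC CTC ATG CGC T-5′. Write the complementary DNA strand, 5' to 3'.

5'-ACCCGGCTGACGCCCCTGGTTAGTAAGTAAGGCAGGATGGAGTACGCGA-3'

The strand is given 3'→5', so its complement runs 5'→3' in the same left-to-right order: pair each base A↔T, G↔C.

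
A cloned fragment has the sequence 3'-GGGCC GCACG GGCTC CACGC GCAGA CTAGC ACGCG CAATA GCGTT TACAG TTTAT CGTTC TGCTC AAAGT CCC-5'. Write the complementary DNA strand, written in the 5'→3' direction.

5'-CCCGGCGTGCCCGAGGTGCGCGTCTGATCGTGCGCGTTATCGCAAATGTCAAATAGCAAGACGAGTTTCAGGG-3'

The strand is given 3'→5', so its complement runs 5'→3' in the same left-to-right order: pair each base A↔T, G↔C.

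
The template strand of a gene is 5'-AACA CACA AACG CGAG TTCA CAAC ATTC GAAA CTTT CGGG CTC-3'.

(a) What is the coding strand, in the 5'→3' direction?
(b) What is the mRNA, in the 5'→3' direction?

(a) The coding strand is the reverse complement of the template: complement TTGTGTGTTTGCGCTCAAGTGTTGTAAGCTTTGAAAGCCCGAG, then reverse.
(b) mRNA has the coding-strand sequence with T→U.

(a) 5'-GAGCCCGAAAGTTTCGAATGTTGTGAACTCGCGTTTGTGTGTT-3'
(b) 5'-GAGCCCGAAAGUUUCGAAUGUUGUGAACUCGCGUUUGUGUGUU-3'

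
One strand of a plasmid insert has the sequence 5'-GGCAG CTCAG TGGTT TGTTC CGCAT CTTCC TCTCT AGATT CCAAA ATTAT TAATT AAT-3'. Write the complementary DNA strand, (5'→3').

5'-ATTAATTAATAATTTTGGAATCTAGAGAGGAAGATGCGGAACAAACCACTGAGCTGCC-3'

The complement of GGCAGCTCAGTGGTTTGTTCCGCATCTTCCTCTCTAGATTCCAAAATTATTAATTAAT is CCGTCGAGTCACCAAACAAGGCGTAGAAGGAGAGATCTAAGGTTTTAATAATTAATTA (A↔T, G↔C). DNA strands are antiparallel, so the complementary strand runs 3'→5'; reversing gives the 5'→3' form.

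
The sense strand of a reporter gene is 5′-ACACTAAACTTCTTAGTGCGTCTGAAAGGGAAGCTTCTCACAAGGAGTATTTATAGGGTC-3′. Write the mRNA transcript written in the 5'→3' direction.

mRNA has the coding-strand sequence with U in place of T.

5'-ACACUAAACUUCUUAGUGCGUCUGAAAGGGAAGCUUCUCACAAGGAGUAUUUAUAGGGUC-3'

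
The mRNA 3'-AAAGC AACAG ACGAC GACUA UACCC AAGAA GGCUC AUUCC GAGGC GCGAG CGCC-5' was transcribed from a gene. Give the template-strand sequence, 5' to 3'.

5'-TTTCGTTGTCTGCTGCTGATATGGGTTCTTCCGAGTAAGGCTCCGCGCTCGCGG-3'

Written 5'→3' the mRNA is CCGCGAGCGCGGAGCCUUACUCGGAAGAACCCAUAUCAGCAGCAGACAACGAAA, so the coding DNA strand is CCGCGAGCGCGGAGCCTTACTCGGAAGAACCCATATCAGCAGCAGACAACGAAA. The template is its reverse complement.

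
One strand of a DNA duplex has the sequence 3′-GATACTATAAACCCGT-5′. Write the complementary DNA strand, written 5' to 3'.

5'-CTATGATATTTGGGCA-3'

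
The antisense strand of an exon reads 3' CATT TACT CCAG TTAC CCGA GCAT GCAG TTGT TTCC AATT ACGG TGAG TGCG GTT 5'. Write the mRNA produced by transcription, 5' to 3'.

5′-GUAAAUGAGGUCAAUGGGCUCGUACGUCAACAAAGGUUAAUGCCACUCACGCCAA-3′

Reading the template 3'→5' as shown, RNA polymerase pairs each base (A→U, T→A, G↔C) to build mRNA 5'→3' directly.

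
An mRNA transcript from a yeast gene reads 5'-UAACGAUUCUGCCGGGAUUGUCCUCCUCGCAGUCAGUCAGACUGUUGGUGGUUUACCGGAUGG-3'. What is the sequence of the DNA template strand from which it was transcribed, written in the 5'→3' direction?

Replace U with T to get the coding DNA strand: TAACGATTCTGCCGGGATTGTCCTCCTCGCAGTCAGTCAGACTGTTGGTGGTTTACCGGATGG. The template strand is its reverse complement (complement ATTGCTAAGACGGCCCTAACAGGAGGAGCGTCAGTCAGTCTGACAACCACCAAATGGCCTACC, then reverse).

5'-CCATCCGGTAAACCACCAACAGTCTGACTGACTGCGAGGAGGACAATCCCGGCAGAATCGTTA-3'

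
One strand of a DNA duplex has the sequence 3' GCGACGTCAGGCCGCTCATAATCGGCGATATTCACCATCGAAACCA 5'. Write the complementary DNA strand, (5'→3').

The strand is given 3'→5', so its complement runs 5'→3' in the same left-to-right order: pair each base A↔T, G↔C.

5'-CGCTGCAGTCCGGCGAGTATTAGCCGCTATAAGTGGTAGCTTTGGT-3'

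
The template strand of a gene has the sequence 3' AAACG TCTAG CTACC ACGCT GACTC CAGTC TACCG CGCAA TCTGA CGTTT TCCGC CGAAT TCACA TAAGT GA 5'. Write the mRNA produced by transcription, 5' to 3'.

Reading the template 3'→5' as shown, RNA polymerase pairs each base (A→U, T→A, G↔C) to build mRNA 5'→3' directly.

5'-UUUGCAGAUCGAUGGUGCGACUGAGGUCAGAUGGCGCGUUAGACUGCAAAAGGCGGCUUAAGUGUAUUCACU-3'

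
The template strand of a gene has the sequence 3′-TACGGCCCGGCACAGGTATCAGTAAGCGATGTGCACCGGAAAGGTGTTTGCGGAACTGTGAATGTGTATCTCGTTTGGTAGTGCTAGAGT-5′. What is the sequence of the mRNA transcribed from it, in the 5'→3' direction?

Reading the template 3'→5' as shown, RNA polymerase pairs each base (A→U, T→A, G↔C) to build mRNA 5'→3' directly.

5'-AUGCCGGGCCGUGUCCAUAGUCAUUCGCUACACGUGGCCUUUCCACAAACGCCUUGACACUUACACAUAGAGCAAACCAUCACGAUCUCA-3'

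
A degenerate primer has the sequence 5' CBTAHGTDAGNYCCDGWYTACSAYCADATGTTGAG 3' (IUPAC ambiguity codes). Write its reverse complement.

5'-CTCAACATHTGRTSGTARWCHGGRNCTHACDTAVG-3'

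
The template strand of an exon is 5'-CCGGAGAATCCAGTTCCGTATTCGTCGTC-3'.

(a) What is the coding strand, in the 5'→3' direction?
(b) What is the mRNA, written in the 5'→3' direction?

(a) 5′-GACGACGAATACGGAACTGGATTCTCCGG-3′
(b) 5'-GACGACGAAUACGGAACUGGAUUCUCCGG-3'

(a) The coding strand is the reverse complement of the template: complement GGCCTCTTAGGTCAAGGCATAAGCAGCAG, then reverse.
(b) mRNA has the coding-strand sequence with T→U.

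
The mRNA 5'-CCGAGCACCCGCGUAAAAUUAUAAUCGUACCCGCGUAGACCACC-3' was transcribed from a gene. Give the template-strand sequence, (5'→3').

5'-GGTGGTCTACGCGGGTACGATTATAATTTTACGCGGGTGCTCGG-3'

Replace U with T to get the coding DNA strand: CCGAGCACCCGCGTAAAATTATAATCGTACCCGCGTAGACCACC. The template strand is its reverse complement (complement GGCTCGTGGGCGCATTTTAATATTAGCATGGGCGCATCTGGTGG, then reverse).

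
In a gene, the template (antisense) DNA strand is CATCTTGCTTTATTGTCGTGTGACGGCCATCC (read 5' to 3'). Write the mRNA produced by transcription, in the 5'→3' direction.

The mRNA has the sequence of the coding strand (reverse complement of the template) with T→U. Reverse complement of CATCTTGCTTTATTGTCGTGTGACGGCCATCC is GGATGGCCGTCACACGACAATAAAGCAAGATG; then T→U.

5'-GGAUGGCCGUCACACGACAAUAAAGCAAGAUG-3'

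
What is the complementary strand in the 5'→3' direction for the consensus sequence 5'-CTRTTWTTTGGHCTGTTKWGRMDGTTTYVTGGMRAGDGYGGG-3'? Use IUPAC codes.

Standard pairs A↔T, G↔C; ambiguity codes pair R↔Y, M↔K, W↔W, D↔H, V↔B. Complement (GAYAAWAAACCDGACAAMWCYKHCAAARBACCKYTCHCRCCC), then reverse for 5'→3'.

5′-CCCRCHCTYKCCABRAAACHKYCWMAACAGDCCAAAWAAYAG-3′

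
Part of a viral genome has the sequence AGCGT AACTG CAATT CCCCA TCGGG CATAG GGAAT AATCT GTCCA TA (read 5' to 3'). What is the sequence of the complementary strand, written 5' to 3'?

5'-TATGGACAGATTATTCCCTATGCCCGATGGGGAATTGCAGTTACGCT-3'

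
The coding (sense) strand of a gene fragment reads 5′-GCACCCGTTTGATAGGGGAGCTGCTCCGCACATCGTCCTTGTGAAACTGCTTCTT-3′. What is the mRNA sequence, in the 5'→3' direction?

mRNA has the coding-strand sequence with U in place of T.

5'-GCACCCGUUUGAUAGGGGAGCUGCUCCGCACAUCGUCCUUGUGAAACUGCUUCUU-3'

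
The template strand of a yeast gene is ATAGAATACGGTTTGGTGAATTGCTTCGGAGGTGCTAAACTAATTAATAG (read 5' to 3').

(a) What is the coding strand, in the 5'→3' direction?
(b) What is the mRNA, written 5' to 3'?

(a) The coding strand is the reverse complement of the template: complement TATCTTATGCCAAACCACTTAACGAAGCCTCCACGATTTGATTAATTATC, then reverse.
(b) mRNA has the coding-strand sequence with T→U.

(a) 5'-CTATTAATTAGTTTAGCACCTCCGAAGCAATTCACCAAACCGTATTCTAT-3'
(b) 5'-CUAUUAAUUAGUUUAGCACCUCCGAAGCAAUUCACCAAACCGUAUUCUAU-3'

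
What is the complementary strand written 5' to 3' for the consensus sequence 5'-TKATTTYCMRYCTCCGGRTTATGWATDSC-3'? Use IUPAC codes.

5′-GSHATWCATAAYCCGGAGRYKGRAAATMA-3′

Standard pairs A↔T, G↔C; ambiguity codes pair R↔Y, M↔K, W↔W, S↔S, D↔H. Complement (AMTAAARGKYRGAGGCCYAATACWTAHSG), then reverse for 5'→3'.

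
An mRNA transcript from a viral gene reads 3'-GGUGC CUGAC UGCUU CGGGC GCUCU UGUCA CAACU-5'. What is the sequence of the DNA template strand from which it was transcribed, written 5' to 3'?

Written 5'→3' the mRNA is UCAACACUGUUCUCGCGGGCUUCGUCAGUCCGUGG, so the coding DNA strand is TCAACACTGTTCTCGCGGGCTTCGTCAGTCCGTGG. The template is its reverse complement.

5′-CCACGGACTGACGAAGCCCGCGAGAACAGTGTTGA-3′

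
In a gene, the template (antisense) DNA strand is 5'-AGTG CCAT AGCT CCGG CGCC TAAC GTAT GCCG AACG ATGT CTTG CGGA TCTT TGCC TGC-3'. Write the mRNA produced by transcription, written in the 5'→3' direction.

5'-GCAGGCAAAGAUCCGCAAGACAUCGUUCGGCAUACGUUAGGCGCCGGAGCUAUGGCACU-3'

RNA polymerase reads the template 3'→5' and synthesizes mRNA 5'→3' by base-pairing (A→U, T→A, G↔C). The complement of the template is TCACGGTATCGAGGCCGCGGATTGCATACGGCTTGCTACAGAACGCCTAGAAACGGACG; antiparallel, so 5'→3' the coding strand is GCAGGCAAAGATCCGCAAGACATCGTTCGGCATACGTTAGGCGCCGGAGCTATGGCACT. Replace T with U for the mRNA.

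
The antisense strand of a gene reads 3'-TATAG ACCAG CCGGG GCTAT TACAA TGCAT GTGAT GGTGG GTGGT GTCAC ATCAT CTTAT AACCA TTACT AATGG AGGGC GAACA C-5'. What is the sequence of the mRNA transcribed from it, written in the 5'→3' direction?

Reading the template 3'→5' as shown, RNA polymerase pairs each base (A→U, T→A, G↔C) to build mRNA 5'→3' directly.

5'-AUAUCUGGUCGGCCCCGAUAAUGUUACGUACACUACCACCCACCACAGUGUAGUAGAAUAUUGGUAAUGAUUACCUCCCGCUUGUG-3'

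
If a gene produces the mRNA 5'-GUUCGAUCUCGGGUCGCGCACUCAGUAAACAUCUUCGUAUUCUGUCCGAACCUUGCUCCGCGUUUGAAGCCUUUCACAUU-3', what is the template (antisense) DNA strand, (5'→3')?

5'-AATGTGAAAGGCTTCAAACGCGGAGCAAGGTTCGGACAGAATACGAAGATGTTTACTGAGTGCGCGACCCGAGATCGAAC-3'

Replace U with T to get the coding DNA strand: GTTCGATCTCGGGTCGCGCACTCAGTAAACATCTTCGTATTCTGTCCGAACCTTGCTCCGCGTTTGAAGCCTTTCACATT. The template strand is its reverse complement (complement CAAGCTAGAGCCCAGCGCGTGAGTCATTTGTAGAAGCATAAGACAGGCTTGGAACGAGGCGCAAACTTCGGAAAGTGTAA, then reverse).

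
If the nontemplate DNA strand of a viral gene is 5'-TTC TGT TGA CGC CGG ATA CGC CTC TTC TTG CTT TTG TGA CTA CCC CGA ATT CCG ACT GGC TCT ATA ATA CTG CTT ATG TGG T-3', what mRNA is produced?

mRNA has the coding-strand sequence with U in place of T.

5′-UUCUGUUGACGCCGGAUACGCCUCUUCUUGCUUUUGUGACUACCCCGAAUUCCGACUGGCUCUAUAAUACUGCUUAUGUGGU-3′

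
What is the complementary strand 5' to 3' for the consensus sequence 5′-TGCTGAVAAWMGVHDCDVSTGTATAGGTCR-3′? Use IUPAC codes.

5'-YGACCTATACASBHGHDBCKWTTBTCAGCA-3'

Standard pairs A↔T, G↔C; ambiguity codes pair R↔Y, M↔K, W↔W, S↔S, D↔H, V↔B. Complement (ACGACTBTTWKCBDHGHBSACATATCCAGY), then reverse for 5'→3'.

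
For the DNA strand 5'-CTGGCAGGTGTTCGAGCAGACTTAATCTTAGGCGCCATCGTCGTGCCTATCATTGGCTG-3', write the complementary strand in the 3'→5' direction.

Base-pairing A↔T, G↔C gives the complement. The complementary strand is antiparallel, so paired with a 5'→3' strand it runs 3'→5'.

3′-GACCGTCCACAAGCTCGTCTGAATTAGAATCCGCGGTAGCAGCACGGATAGTAACCGAC-5′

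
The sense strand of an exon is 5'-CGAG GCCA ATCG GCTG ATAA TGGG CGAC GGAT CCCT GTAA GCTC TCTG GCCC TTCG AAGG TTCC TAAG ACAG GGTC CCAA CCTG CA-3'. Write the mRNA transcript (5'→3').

5′-CGAGGCCAAUCGGCUGAUAAUGGGCGACGGAUCCCUGUAAGCUCUCUGGCCCUUCGAAGGUUCCUAAGACAGGGUCCCAACCUGCA-3′

mRNA has the coding-strand sequence with U in place of T.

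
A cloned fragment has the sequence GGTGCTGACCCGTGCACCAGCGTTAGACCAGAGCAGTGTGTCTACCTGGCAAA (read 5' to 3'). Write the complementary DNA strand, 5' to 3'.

5′-TTTGCCAGGTAGACACACTGCTCTGGTCTAACGCTGGTGCACGGGTCAGCACC-3′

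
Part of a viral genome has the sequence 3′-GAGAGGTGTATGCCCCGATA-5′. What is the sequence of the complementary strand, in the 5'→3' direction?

The strand is given 3'→5', so its complement runs 5'→3' in the same left-to-right order: pair each base A↔T, G↔C.

5'-CTCTCCACATACGGGGCTAT-3'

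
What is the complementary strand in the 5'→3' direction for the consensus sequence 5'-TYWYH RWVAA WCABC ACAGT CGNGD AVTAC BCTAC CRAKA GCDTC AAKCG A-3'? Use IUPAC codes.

5'-TCGMTTGAHGCTMTYGGTAGVGTABTHCNCGACTGTGVTGWTTBWYDRWRA-3'

Standard pairs A↔T, G↔C; ambiguity codes pair R↔Y, K↔M, W↔W, B↔V, D↔H, N↔N. Complement (ARWRDYWBTTWGTVGTGTCAGCNCHTBATGVGATGGYTMTCGHAGTTMGCT), then reverse for 5'→3'.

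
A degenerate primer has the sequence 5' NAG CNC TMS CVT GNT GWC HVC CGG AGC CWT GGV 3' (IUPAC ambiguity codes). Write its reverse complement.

Standard pairs A↔T, G↔C; ambiguity codes pair M↔K, W↔W, S↔S, H↔D, V↔B, N↔N. Complement (NTCGNGAKSGBACNACWGDBGGCCTCGGWACCB), then reverse for 5'→3'.

5'-BCCAWGGCTCCGGBDGWCANCABGSKAGNGCTN-3'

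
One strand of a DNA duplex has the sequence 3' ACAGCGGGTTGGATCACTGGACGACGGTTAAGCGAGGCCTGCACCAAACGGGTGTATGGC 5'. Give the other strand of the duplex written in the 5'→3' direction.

5'-TGTCGCCCAACCTAGTGACCTGCTGCCAATTCGCTCCGGACGTGGTTTGCCCACATACCG-3'

The strand is given 3'→5', so its complement runs 5'→3' in the same left-to-right order: pair each base A↔T, G↔C.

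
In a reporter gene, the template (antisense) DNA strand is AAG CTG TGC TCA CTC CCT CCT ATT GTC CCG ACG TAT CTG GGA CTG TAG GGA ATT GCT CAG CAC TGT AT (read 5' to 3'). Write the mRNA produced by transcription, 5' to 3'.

The mRNA has the sequence of the coding strand (reverse complement of the template) with T→U. Reverse complement of AAGCTGTGCTCACTCCCTCCTATTGTCCCGACGTATCTGGGACTGTAGGGAATTGCTCAGCACTGTAT is ATACAGTGCTGAGCAATTCCCTACAGTCCCAGATACGTCGGGACAATAGGAGGGAGTGAGCACAGCTT; then T→U.

5'-AUACAGUGCUGAGCAAUUCCCUACAGUCCCAGAUACGUCGGGACAAUAGGAGGGAGUGAGCACAGCUU-3'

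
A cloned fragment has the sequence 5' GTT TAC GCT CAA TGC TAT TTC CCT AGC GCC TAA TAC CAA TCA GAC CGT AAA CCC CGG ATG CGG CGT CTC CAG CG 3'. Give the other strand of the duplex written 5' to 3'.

5′-CGCTGGAGACGCCGCATCCGGGGTTTACGGTCTGATTGGTATTAGGCGCTAGGGAAATAGCATTGAGCGTAAAC-3′

Pairing A↔T and G↔C gives CAAATGCGAGTTACGATAAAGGGATCGCGGATTATGGTTAGTCTGGCATTTGGGGCCTACGCCGCAGAGGTCGC, running 3'→5'. Reverse for the 5'→3' convention.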